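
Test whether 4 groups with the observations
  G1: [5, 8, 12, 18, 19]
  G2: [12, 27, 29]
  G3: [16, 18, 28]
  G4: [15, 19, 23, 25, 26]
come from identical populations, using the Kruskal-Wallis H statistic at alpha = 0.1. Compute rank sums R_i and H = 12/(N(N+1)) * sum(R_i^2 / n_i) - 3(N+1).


Step 1: Combine all N = 16 observations and assign midranks.
sorted (value, group, rank): (5,G1,1), (8,G1,2), (12,G1,3.5), (12,G2,3.5), (15,G4,5), (16,G3,6), (18,G1,7.5), (18,G3,7.5), (19,G1,9.5), (19,G4,9.5), (23,G4,11), (25,G4,12), (26,G4,13), (27,G2,14), (28,G3,15), (29,G2,16)
Step 2: Sum ranks within each group.
R_1 = 23.5 (n_1 = 5)
R_2 = 33.5 (n_2 = 3)
R_3 = 28.5 (n_3 = 3)
R_4 = 50.5 (n_4 = 5)
Step 3: H = 12/(N(N+1)) * sum(R_i^2/n_i) - 3(N+1)
     = 12/(16*17) * (23.5^2/5 + 33.5^2/3 + 28.5^2/3 + 50.5^2/5) - 3*17
     = 0.044118 * 1265.33 - 51
     = 4.823529.
Step 4: Ties present; correction factor C = 1 - 18/(16^3 - 16) = 0.995588. Corrected H = 4.823529 / 0.995588 = 4.844904.
Step 5: Under H0, H ~ chi^2(3); p-value = 0.183513.
Step 6: alpha = 0.1. fail to reject H0.

H = 4.8449, df = 3, p = 0.183513, fail to reject H0.


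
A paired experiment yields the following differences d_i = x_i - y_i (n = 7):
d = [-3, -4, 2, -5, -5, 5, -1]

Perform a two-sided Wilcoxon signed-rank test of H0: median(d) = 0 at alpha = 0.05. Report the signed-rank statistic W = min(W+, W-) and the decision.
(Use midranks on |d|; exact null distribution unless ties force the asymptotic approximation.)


Step 1: Drop any zero differences (none here) and take |d_i|.
|d| = [3, 4, 2, 5, 5, 5, 1]
Step 2: Midrank |d_i| (ties get averaged ranks).
ranks: |3|->3, |4|->4, |2|->2, |5|->6, |5|->6, |5|->6, |1|->1
Step 3: Attach original signs; sum ranks with positive sign and with negative sign.
W+ = 2 + 6 = 8
W- = 3 + 4 + 6 + 6 + 1 = 20
(Check: W+ + W- = 28 should equal n(n+1)/2 = 28.)
Step 4: Test statistic W = min(W+, W-) = 8.
Step 5: Ties in |d|, so use the tie-corrected normal approximation.
        E[W] = n(n+1)/4 = 7*8/4 = 14.
        Tie groups: |d|=5 (t=3); sum(t^3 - t) = 24.
        Var[W] = n(n+1)(2n+1)/24 - sum(t^3-t)/48 = 840/24 - 24/48 = 34.5.
        z = (W - E[W]) / sqrt(Var[W]) = (8 - 14) / 5.8737 = -1.0215.
        Two-sided p = 2*Phi(z) = 0.307014.
Step 6: alpha = 0.05. fail to reject H0.

W+ = 8, W- = 20, W = min = 8, p = 0.307014, fail to reject H0.


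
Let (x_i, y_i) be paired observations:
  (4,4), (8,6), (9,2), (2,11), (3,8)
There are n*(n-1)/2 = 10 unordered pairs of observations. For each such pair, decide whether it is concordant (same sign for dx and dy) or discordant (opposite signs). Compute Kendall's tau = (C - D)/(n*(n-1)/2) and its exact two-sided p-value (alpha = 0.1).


Step 1: Enumerate the 10 unordered pairs (i,j) with i<j and classify each by sign(x_j-x_i) * sign(y_j-y_i).
  (1,2):dx=+4,dy=+2->C; (1,3):dx=+5,dy=-2->D; (1,4):dx=-2,dy=+7->D; (1,5):dx=-1,dy=+4->D
  (2,3):dx=+1,dy=-4->D; (2,4):dx=-6,dy=+5->D; (2,5):dx=-5,dy=+2->D; (3,4):dx=-7,dy=+9->D
  (3,5):dx=-6,dy=+6->D; (4,5):dx=+1,dy=-3->D
Step 2: C = 1, D = 9, total pairs = 10.
Step 3: tau = (C - D)/(n(n-1)/2) = (1 - 9)/10 = -0.800000.
Step 4: Exact two-sided p-value (enumerate n! = 120 permutations of y under H0): p = 0.083333.
Step 5: alpha = 0.1. reject H0.

tau_b = -0.8000 (C=1, D=9), p = 0.083333, reject H0.


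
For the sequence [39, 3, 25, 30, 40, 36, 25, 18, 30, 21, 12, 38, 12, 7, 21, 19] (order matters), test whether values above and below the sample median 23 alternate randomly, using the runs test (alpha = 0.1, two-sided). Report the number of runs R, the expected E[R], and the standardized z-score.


Step 1: Compute median = 23; label A = above, B = below.
Labels in order: ABAAAAABABBABBBB  (n_A = 8, n_B = 8)
Step 2: Count runs R = 8.
Step 3: Under H0 (random ordering), E[R] = 2*n_A*n_B/(n_A+n_B) + 1 = 2*8*8/16 + 1 = 9.0000.
        Var[R] = 2*n_A*n_B*(2*n_A*n_B - n_A - n_B) / ((n_A+n_B)^2 * (n_A+n_B-1)) = 14336/3840 = 3.7333.
        SD[R] = 1.9322.
Step 4: Continuity-corrected z = (R + 0.5 - E[R]) / SD[R] = (8 + 0.5 - 9.0000) / 1.9322 = -0.2588.
Step 5: Two-sided p-value via normal approximation = 2*(1 - Phi(|z|)) = 0.795809.
Step 6: alpha = 0.1. fail to reject H0.

R = 8, z = -0.2588, p = 0.795809, fail to reject H0.


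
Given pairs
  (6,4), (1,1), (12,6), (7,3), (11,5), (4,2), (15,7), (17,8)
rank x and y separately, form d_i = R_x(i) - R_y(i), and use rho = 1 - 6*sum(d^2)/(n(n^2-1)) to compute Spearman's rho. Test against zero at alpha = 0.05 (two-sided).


Step 1: Rank x and y separately (midranks; no ties here).
rank(x): 6->3, 1->1, 12->6, 7->4, 11->5, 4->2, 15->7, 17->8
rank(y): 4->4, 1->1, 6->6, 3->3, 5->5, 2->2, 7->7, 8->8
Step 2: d_i = R_x(i) - R_y(i); compute d_i^2.
  (3-4)^2=1, (1-1)^2=0, (6-6)^2=0, (4-3)^2=1, (5-5)^2=0, (2-2)^2=0, (7-7)^2=0, (8-8)^2=0
sum(d^2) = 2.
Step 3: rho = 1 - 6*2 / (8*(8^2 - 1)) = 1 - 12/504 = 0.976190.
Step 4: Under H0, t = rho * sqrt((n-2)/(1-rho^2)) = 11.0235 ~ t(6).
Step 5: Two-sided p-value from the t-distribution with 6 df = 0.000033.
Step 6: alpha = 0.05. reject H0.

rho = 0.9762, p = 0.000033, reject H0 at alpha = 0.05.


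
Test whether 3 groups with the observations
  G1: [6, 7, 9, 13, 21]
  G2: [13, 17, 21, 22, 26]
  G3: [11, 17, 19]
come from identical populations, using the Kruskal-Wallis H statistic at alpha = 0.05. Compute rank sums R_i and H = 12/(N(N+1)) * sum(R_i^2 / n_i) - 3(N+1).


Step 1: Combine all N = 13 observations and assign midranks.
sorted (value, group, rank): (6,G1,1), (7,G1,2), (9,G1,3), (11,G3,4), (13,G1,5.5), (13,G2,5.5), (17,G2,7.5), (17,G3,7.5), (19,G3,9), (21,G1,10.5), (21,G2,10.5), (22,G2,12), (26,G2,13)
Step 2: Sum ranks within each group.
R_1 = 22 (n_1 = 5)
R_2 = 48.5 (n_2 = 5)
R_3 = 20.5 (n_3 = 3)
Step 3: H = 12/(N(N+1)) * sum(R_i^2/n_i) - 3(N+1)
     = 12/(13*14) * (22^2/5 + 48.5^2/5 + 20.5^2/3) - 3*14
     = 0.065934 * 707.333 - 42
     = 4.637363.
Step 4: Ties present; correction factor C = 1 - 18/(13^3 - 13) = 0.991758. Corrected H = 4.637363 / 0.991758 = 4.675900.
Step 5: Under H0, H ~ chi^2(2); p-value = 0.096525.
Step 6: alpha = 0.05. fail to reject H0.

H = 4.6759, df = 2, p = 0.096525, fail to reject H0.


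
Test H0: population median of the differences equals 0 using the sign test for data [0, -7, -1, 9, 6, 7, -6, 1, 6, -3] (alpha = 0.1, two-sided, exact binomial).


Step 1: Discard zero differences. Original n = 10; n_eff = number of nonzero differences = 9.
Nonzero differences (with sign): -7, -1, +9, +6, +7, -6, +1, +6, -3
Step 2: Count signs: positive = 5, negative = 4.
Step 3: Under H0: P(positive) = 0.5, so the number of positives S ~ Bin(9, 0.5).
Step 4: Two-sided exact p-value = sum of Bin(9,0.5) probabilities at or below the observed probability = 1.000000.
Step 5: alpha = 0.1. fail to reject H0.

n_eff = 9, pos = 5, neg = 4, p = 1.000000, fail to reject H0.


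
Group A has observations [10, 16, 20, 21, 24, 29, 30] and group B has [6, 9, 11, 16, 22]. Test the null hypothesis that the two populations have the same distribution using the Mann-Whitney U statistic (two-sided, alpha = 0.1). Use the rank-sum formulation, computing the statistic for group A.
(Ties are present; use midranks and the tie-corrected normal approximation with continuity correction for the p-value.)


Step 1: Combine and sort all 12 observations; assign midranks.
sorted (value, group): (6,Y), (9,Y), (10,X), (11,Y), (16,X), (16,Y), (20,X), (21,X), (22,Y), (24,X), (29,X), (30,X)
ranks: 6->1, 9->2, 10->3, 11->4, 16->5.5, 16->5.5, 20->7, 21->8, 22->9, 24->10, 29->11, 30->12
Step 2: Rank sum for X: R1 = 3 + 5.5 + 7 + 8 + 10 + 11 + 12 = 56.5.
Step 3: U_X = R1 - n1(n1+1)/2 = 56.5 - 7*8/2 = 56.5 - 28 = 28.5.
       U_Y = n1*n2 - U_X = 35 - 28.5 = 6.5.
Step 4: Ties are present, so use the tie-corrected normal approximation (with continuity correction) for the p-value.
Step 5: p-value = 0.087602; compare to alpha = 0.1. reject H0.

U_X = 28.5, p = 0.087602, reject H0 at alpha = 0.1.


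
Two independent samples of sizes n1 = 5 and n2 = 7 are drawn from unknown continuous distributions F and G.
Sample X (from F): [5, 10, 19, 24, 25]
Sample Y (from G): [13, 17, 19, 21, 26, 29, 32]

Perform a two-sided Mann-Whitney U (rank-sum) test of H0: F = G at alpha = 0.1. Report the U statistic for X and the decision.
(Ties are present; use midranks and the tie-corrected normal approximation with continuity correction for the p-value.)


Step 1: Combine and sort all 12 observations; assign midranks.
sorted (value, group): (5,X), (10,X), (13,Y), (17,Y), (19,X), (19,Y), (21,Y), (24,X), (25,X), (26,Y), (29,Y), (32,Y)
ranks: 5->1, 10->2, 13->3, 17->4, 19->5.5, 19->5.5, 21->7, 24->8, 25->9, 26->10, 29->11, 32->12
Step 2: Rank sum for X: R1 = 1 + 2 + 5.5 + 8 + 9 = 25.5.
Step 3: U_X = R1 - n1(n1+1)/2 = 25.5 - 5*6/2 = 25.5 - 15 = 10.5.
       U_Y = n1*n2 - U_X = 35 - 10.5 = 24.5.
Step 4: Ties are present, so use the tie-corrected normal approximation (with continuity correction) for the p-value.
Step 5: p-value = 0.290307; compare to alpha = 0.1. fail to reject H0.

U_X = 10.5, p = 0.290307, fail to reject H0 at alpha = 0.1.


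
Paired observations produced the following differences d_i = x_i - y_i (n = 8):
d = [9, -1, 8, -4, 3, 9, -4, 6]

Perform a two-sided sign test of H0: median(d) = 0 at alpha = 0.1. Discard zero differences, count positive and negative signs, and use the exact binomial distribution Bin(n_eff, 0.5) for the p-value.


Step 1: Discard zero differences. Original n = 8; n_eff = number of nonzero differences = 8.
Nonzero differences (with sign): +9, -1, +8, -4, +3, +9, -4, +6
Step 2: Count signs: positive = 5, negative = 3.
Step 3: Under H0: P(positive) = 0.5, so the number of positives S ~ Bin(8, 0.5).
Step 4: Two-sided exact p-value = sum of Bin(8,0.5) probabilities at or below the observed probability = 0.726562.
Step 5: alpha = 0.1. fail to reject H0.

n_eff = 8, pos = 5, neg = 3, p = 0.726562, fail to reject H0.


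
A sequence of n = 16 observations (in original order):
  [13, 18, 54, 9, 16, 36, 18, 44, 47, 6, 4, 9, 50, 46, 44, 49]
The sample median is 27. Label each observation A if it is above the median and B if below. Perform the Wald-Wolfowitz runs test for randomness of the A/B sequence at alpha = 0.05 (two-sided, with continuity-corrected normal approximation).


Step 1: Compute median = 27; label A = above, B = below.
Labels in order: BBABBABAABBBAAAA  (n_A = 8, n_B = 8)
Step 2: Count runs R = 8.
Step 3: Under H0 (random ordering), E[R] = 2*n_A*n_B/(n_A+n_B) + 1 = 2*8*8/16 + 1 = 9.0000.
        Var[R] = 2*n_A*n_B*(2*n_A*n_B - n_A - n_B) / ((n_A+n_B)^2 * (n_A+n_B-1)) = 14336/3840 = 3.7333.
        SD[R] = 1.9322.
Step 4: Continuity-corrected z = (R + 0.5 - E[R]) / SD[R] = (8 + 0.5 - 9.0000) / 1.9322 = -0.2588.
Step 5: Two-sided p-value via normal approximation = 2*(1 - Phi(|z|)) = 0.795809.
Step 6: alpha = 0.05. fail to reject H0.

R = 8, z = -0.2588, p = 0.795809, fail to reject H0.


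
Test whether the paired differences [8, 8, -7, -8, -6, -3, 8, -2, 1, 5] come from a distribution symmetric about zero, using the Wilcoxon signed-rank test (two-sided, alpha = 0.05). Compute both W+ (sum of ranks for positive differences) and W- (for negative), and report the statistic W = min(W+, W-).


Step 1: Drop any zero differences (none here) and take |d_i|.
|d| = [8, 8, 7, 8, 6, 3, 8, 2, 1, 5]
Step 2: Midrank |d_i| (ties get averaged ranks).
ranks: |8|->8.5, |8|->8.5, |7|->6, |8|->8.5, |6|->5, |3|->3, |8|->8.5, |2|->2, |1|->1, |5|->4
Step 3: Attach original signs; sum ranks with positive sign and with negative sign.
W+ = 8.5 + 8.5 + 8.5 + 1 + 4 = 30.5
W- = 6 + 8.5 + 5 + 3 + 2 = 24.5
(Check: W+ + W- = 55 should equal n(n+1)/2 = 55.)
Step 4: Test statistic W = min(W+, W-) = 24.5.
Step 5: Ties in |d|, so use the tie-corrected normal approximation.
        E[W] = n(n+1)/4 = 10*11/4 = 27.5.
        Tie groups: |d|=8 (t=4); sum(t^3 - t) = 60.
        Var[W] = n(n+1)(2n+1)/24 - sum(t^3-t)/48 = 2310/24 - 60/48 = 95.
        z = (W - E[W]) / sqrt(Var[W]) = (24.5 - 27.5) / 9.7468 = -0.3078.
        Two-sided p = 2*Phi(z) = 0.758239.
Step 6: alpha = 0.05. fail to reject H0.

W+ = 30.5, W- = 24.5, W = min = 24.5, p = 0.758239, fail to reject H0.


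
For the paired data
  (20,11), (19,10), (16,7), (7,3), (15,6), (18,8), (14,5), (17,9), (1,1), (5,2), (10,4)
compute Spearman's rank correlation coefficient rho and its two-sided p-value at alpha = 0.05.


Step 1: Rank x and y separately (midranks; no ties here).
rank(x): 20->11, 19->10, 16->7, 7->3, 15->6, 18->9, 14->5, 17->8, 1->1, 5->2, 10->4
rank(y): 11->11, 10->10, 7->7, 3->3, 6->6, 8->8, 5->5, 9->9, 1->1, 2->2, 4->4
Step 2: d_i = R_x(i) - R_y(i); compute d_i^2.
  (11-11)^2=0, (10-10)^2=0, (7-7)^2=0, (3-3)^2=0, (6-6)^2=0, (9-8)^2=1, (5-5)^2=0, (8-9)^2=1, (1-1)^2=0, (2-2)^2=0, (4-4)^2=0
sum(d^2) = 2.
Step 3: rho = 1 - 6*2 / (11*(11^2 - 1)) = 1 - 12/1320 = 0.990909.
Step 4: Under H0, t = rho * sqrt((n-2)/(1-rho^2)) = 22.0966 ~ t(9).
Step 5: Two-sided p-value from the t-distribution with 9 df = 0.000000.
Step 6: alpha = 0.05. reject H0.

rho = 0.9909, p = 0.000000, reject H0 at alpha = 0.05.


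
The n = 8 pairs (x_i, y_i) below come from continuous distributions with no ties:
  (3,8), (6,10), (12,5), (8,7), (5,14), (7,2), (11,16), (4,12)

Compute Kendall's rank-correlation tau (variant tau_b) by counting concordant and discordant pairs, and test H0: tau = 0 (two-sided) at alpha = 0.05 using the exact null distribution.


Step 1: Enumerate the 28 unordered pairs (i,j) with i<j and classify each by sign(x_j-x_i) * sign(y_j-y_i).
  (1,2):dx=+3,dy=+2->C; (1,3):dx=+9,dy=-3->D; (1,4):dx=+5,dy=-1->D; (1,5):dx=+2,dy=+6->C
  (1,6):dx=+4,dy=-6->D; (1,7):dx=+8,dy=+8->C; (1,8):dx=+1,dy=+4->C; (2,3):dx=+6,dy=-5->D
  (2,4):dx=+2,dy=-3->D; (2,5):dx=-1,dy=+4->D; (2,6):dx=+1,dy=-8->D; (2,7):dx=+5,dy=+6->C
  (2,8):dx=-2,dy=+2->D; (3,4):dx=-4,dy=+2->D; (3,5):dx=-7,dy=+9->D; (3,6):dx=-5,dy=-3->C
  (3,7):dx=-1,dy=+11->D; (3,8):dx=-8,dy=+7->D; (4,5):dx=-3,dy=+7->D; (4,6):dx=-1,dy=-5->C
  (4,7):dx=+3,dy=+9->C; (4,8):dx=-4,dy=+5->D; (5,6):dx=+2,dy=-12->D; (5,7):dx=+6,dy=+2->C
  (5,8):dx=-1,dy=-2->C; (6,7):dx=+4,dy=+14->C; (6,8):dx=-3,dy=+10->D; (7,8):dx=-7,dy=-4->C
Step 2: C = 12, D = 16, total pairs = 28.
Step 3: tau = (C - D)/(n(n-1)/2) = (12 - 16)/28 = -0.142857.
Step 4: Exact two-sided p-value (enumerate n! = 40320 permutations of y under H0): p = 0.719544.
Step 5: alpha = 0.05. fail to reject H0.

tau_b = -0.1429 (C=12, D=16), p = 0.719544, fail to reject H0.


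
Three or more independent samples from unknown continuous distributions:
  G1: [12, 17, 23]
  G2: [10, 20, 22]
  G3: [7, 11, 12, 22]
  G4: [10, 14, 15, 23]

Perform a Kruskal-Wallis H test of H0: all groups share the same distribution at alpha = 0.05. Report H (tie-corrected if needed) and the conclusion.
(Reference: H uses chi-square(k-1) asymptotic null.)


Step 1: Combine all N = 14 observations and assign midranks.
sorted (value, group, rank): (7,G3,1), (10,G2,2.5), (10,G4,2.5), (11,G3,4), (12,G1,5.5), (12,G3,5.5), (14,G4,7), (15,G4,8), (17,G1,9), (20,G2,10), (22,G2,11.5), (22,G3,11.5), (23,G1,13.5), (23,G4,13.5)
Step 2: Sum ranks within each group.
R_1 = 28 (n_1 = 3)
R_2 = 24 (n_2 = 3)
R_3 = 22 (n_3 = 4)
R_4 = 31 (n_4 = 4)
Step 3: H = 12/(N(N+1)) * sum(R_i^2/n_i) - 3(N+1)
     = 12/(14*15) * (28^2/3 + 24^2/3 + 22^2/4 + 31^2/4) - 3*15
     = 0.057143 * 814.583 - 45
     = 1.547619.
Step 4: Ties present; correction factor C = 1 - 24/(14^3 - 14) = 0.991209. Corrected H = 1.547619 / 0.991209 = 1.561345.
Step 5: Under H0, H ~ chi^2(3); p-value = 0.668186.
Step 6: alpha = 0.05. fail to reject H0.

H = 1.5613, df = 3, p = 0.668186, fail to reject H0.


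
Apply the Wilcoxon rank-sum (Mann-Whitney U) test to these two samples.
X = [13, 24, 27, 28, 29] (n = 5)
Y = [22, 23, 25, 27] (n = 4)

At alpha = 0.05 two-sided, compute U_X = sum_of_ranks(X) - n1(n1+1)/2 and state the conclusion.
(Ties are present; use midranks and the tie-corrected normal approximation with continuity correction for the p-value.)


Step 1: Combine and sort all 9 observations; assign midranks.
sorted (value, group): (13,X), (22,Y), (23,Y), (24,X), (25,Y), (27,X), (27,Y), (28,X), (29,X)
ranks: 13->1, 22->2, 23->3, 24->4, 25->5, 27->6.5, 27->6.5, 28->8, 29->9
Step 2: Rank sum for X: R1 = 1 + 4 + 6.5 + 8 + 9 = 28.5.
Step 3: U_X = R1 - n1(n1+1)/2 = 28.5 - 5*6/2 = 28.5 - 15 = 13.5.
       U_Y = n1*n2 - U_X = 20 - 13.5 = 6.5.
Step 4: Ties are present, so use the tie-corrected normal approximation (with continuity correction) for the p-value.
Step 5: p-value = 0.460558; compare to alpha = 0.05. fail to reject H0.

U_X = 13.5, p = 0.460558, fail to reject H0 at alpha = 0.05.


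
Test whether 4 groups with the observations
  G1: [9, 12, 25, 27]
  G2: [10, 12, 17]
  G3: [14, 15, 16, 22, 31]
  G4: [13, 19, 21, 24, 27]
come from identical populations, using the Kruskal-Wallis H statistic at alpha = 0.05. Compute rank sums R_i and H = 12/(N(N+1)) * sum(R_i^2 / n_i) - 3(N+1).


Step 1: Combine all N = 17 observations and assign midranks.
sorted (value, group, rank): (9,G1,1), (10,G2,2), (12,G1,3.5), (12,G2,3.5), (13,G4,5), (14,G3,6), (15,G3,7), (16,G3,8), (17,G2,9), (19,G4,10), (21,G4,11), (22,G3,12), (24,G4,13), (25,G1,14), (27,G1,15.5), (27,G4,15.5), (31,G3,17)
Step 2: Sum ranks within each group.
R_1 = 34 (n_1 = 4)
R_2 = 14.5 (n_2 = 3)
R_3 = 50 (n_3 = 5)
R_4 = 54.5 (n_4 = 5)
Step 3: H = 12/(N(N+1)) * sum(R_i^2/n_i) - 3(N+1)
     = 12/(17*18) * (34^2/4 + 14.5^2/3 + 50^2/5 + 54.5^2/5) - 3*18
     = 0.039216 * 1453.13 - 54
     = 2.985621.
Step 4: Ties present; correction factor C = 1 - 12/(17^3 - 17) = 0.997549. Corrected H = 2.985621 / 0.997549 = 2.992957.
Step 5: Under H0, H ~ chi^2(3); p-value = 0.392712.
Step 6: alpha = 0.05. fail to reject H0.

H = 2.9930, df = 3, p = 0.392712, fail to reject H0.


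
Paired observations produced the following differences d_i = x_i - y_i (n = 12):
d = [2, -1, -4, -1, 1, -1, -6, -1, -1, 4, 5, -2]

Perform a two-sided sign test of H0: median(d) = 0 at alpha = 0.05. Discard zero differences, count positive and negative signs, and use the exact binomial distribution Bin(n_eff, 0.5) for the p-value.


Step 1: Discard zero differences. Original n = 12; n_eff = number of nonzero differences = 12.
Nonzero differences (with sign): +2, -1, -4, -1, +1, -1, -6, -1, -1, +4, +5, -2
Step 2: Count signs: positive = 4, negative = 8.
Step 3: Under H0: P(positive) = 0.5, so the number of positives S ~ Bin(12, 0.5).
Step 4: Two-sided exact p-value = sum of Bin(12,0.5) probabilities at or below the observed probability = 0.387695.
Step 5: alpha = 0.05. fail to reject H0.

n_eff = 12, pos = 4, neg = 8, p = 0.387695, fail to reject H0.


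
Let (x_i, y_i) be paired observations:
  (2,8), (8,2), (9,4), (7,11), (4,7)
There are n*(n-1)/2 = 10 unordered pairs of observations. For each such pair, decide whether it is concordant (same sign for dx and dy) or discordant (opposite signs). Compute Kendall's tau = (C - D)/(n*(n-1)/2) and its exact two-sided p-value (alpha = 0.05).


Step 1: Enumerate the 10 unordered pairs (i,j) with i<j and classify each by sign(x_j-x_i) * sign(y_j-y_i).
  (1,2):dx=+6,dy=-6->D; (1,3):dx=+7,dy=-4->D; (1,4):dx=+5,dy=+3->C; (1,5):dx=+2,dy=-1->D
  (2,3):dx=+1,dy=+2->C; (2,4):dx=-1,dy=+9->D; (2,5):dx=-4,dy=+5->D; (3,4):dx=-2,dy=+7->D
  (3,5):dx=-5,dy=+3->D; (4,5):dx=-3,dy=-4->C
Step 2: C = 3, D = 7, total pairs = 10.
Step 3: tau = (C - D)/(n(n-1)/2) = (3 - 7)/10 = -0.400000.
Step 4: Exact two-sided p-value (enumerate n! = 120 permutations of y under H0): p = 0.483333.
Step 5: alpha = 0.05. fail to reject H0.

tau_b = -0.4000 (C=3, D=7), p = 0.483333, fail to reject H0.


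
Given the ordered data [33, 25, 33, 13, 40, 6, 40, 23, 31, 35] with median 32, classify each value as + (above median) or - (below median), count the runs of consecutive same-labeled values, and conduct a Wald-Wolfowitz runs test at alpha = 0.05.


Step 1: Compute median = 32; label A = above, B = below.
Labels in order: ABABABABBA  (n_A = 5, n_B = 5)
Step 2: Count runs R = 9.
Step 3: Under H0 (random ordering), E[R] = 2*n_A*n_B/(n_A+n_B) + 1 = 2*5*5/10 + 1 = 6.0000.
        Var[R] = 2*n_A*n_B*(2*n_A*n_B - n_A - n_B) / ((n_A+n_B)^2 * (n_A+n_B-1)) = 2000/900 = 2.2222.
        SD[R] = 1.4907.
Step 4: Continuity-corrected z = (R - 0.5 - E[R]) / SD[R] = (9 - 0.5 - 6.0000) / 1.4907 = 1.6771.
Step 5: Two-sided p-value via normal approximation = 2*(1 - Phi(|z|)) = 0.093533.
Step 6: alpha = 0.05. fail to reject H0.

R = 9, z = 1.6771, p = 0.093533, fail to reject H0.


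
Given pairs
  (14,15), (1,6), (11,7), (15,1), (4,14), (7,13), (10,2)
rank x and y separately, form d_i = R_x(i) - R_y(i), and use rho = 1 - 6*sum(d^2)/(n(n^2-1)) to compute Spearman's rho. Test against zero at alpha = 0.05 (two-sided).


Step 1: Rank x and y separately (midranks; no ties here).
rank(x): 14->6, 1->1, 11->5, 15->7, 4->2, 7->3, 10->4
rank(y): 15->7, 6->3, 7->4, 1->1, 14->6, 13->5, 2->2
Step 2: d_i = R_x(i) - R_y(i); compute d_i^2.
  (6-7)^2=1, (1-3)^2=4, (5-4)^2=1, (7-1)^2=36, (2-6)^2=16, (3-5)^2=4, (4-2)^2=4
sum(d^2) = 66.
Step 3: rho = 1 - 6*66 / (7*(7^2 - 1)) = 1 - 396/336 = -0.178571.
Step 4: Under H0, t = rho * sqrt((n-2)/(1-rho^2)) = -0.4058 ~ t(5).
Step 5: Two-sided p-value from the t-distribution with 5 df = 0.701658.
Step 6: alpha = 0.05. fail to reject H0.

rho = -0.1786, p = 0.701658, fail to reject H0 at alpha = 0.05.


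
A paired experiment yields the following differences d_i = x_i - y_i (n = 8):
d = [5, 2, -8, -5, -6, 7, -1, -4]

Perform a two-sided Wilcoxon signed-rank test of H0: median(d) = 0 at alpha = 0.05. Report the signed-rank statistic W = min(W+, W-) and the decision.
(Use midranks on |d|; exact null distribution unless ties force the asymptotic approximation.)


Step 1: Drop any zero differences (none here) and take |d_i|.
|d| = [5, 2, 8, 5, 6, 7, 1, 4]
Step 2: Midrank |d_i| (ties get averaged ranks).
ranks: |5|->4.5, |2|->2, |8|->8, |5|->4.5, |6|->6, |7|->7, |1|->1, |4|->3
Step 3: Attach original signs; sum ranks with positive sign and with negative sign.
W+ = 4.5 + 2 + 7 = 13.5
W- = 8 + 4.5 + 6 + 1 + 3 = 22.5
(Check: W+ + W- = 36 should equal n(n+1)/2 = 36.)
Step 4: Test statistic W = min(W+, W-) = 13.5.
Step 5: Ties in |d|, so use the tie-corrected normal approximation.
        E[W] = n(n+1)/4 = 8*9/4 = 18.
        Tie groups: |d|=5 (t=2); sum(t^3 - t) = 6.
        Var[W] = n(n+1)(2n+1)/24 - sum(t^3-t)/48 = 1224/24 - 6/48 = 50.875.
        z = (W - E[W]) / sqrt(Var[W]) = (13.5 - 18) / 7.1327 = -0.6309.
        Two-sided p = 2*Phi(z) = 0.528106.
Step 6: alpha = 0.05. fail to reject H0.

W+ = 13.5, W- = 22.5, W = min = 13.5, p = 0.528106, fail to reject H0.


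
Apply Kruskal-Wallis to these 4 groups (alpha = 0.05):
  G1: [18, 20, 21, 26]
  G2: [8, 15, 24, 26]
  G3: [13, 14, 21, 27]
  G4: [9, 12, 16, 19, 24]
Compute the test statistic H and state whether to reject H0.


Step 1: Combine all N = 17 observations and assign midranks.
sorted (value, group, rank): (8,G2,1), (9,G4,2), (12,G4,3), (13,G3,4), (14,G3,5), (15,G2,6), (16,G4,7), (18,G1,8), (19,G4,9), (20,G1,10), (21,G1,11.5), (21,G3,11.5), (24,G2,13.5), (24,G4,13.5), (26,G1,15.5), (26,G2,15.5), (27,G3,17)
Step 2: Sum ranks within each group.
R_1 = 45 (n_1 = 4)
R_2 = 36 (n_2 = 4)
R_3 = 37.5 (n_3 = 4)
R_4 = 34.5 (n_4 = 5)
Step 3: H = 12/(N(N+1)) * sum(R_i^2/n_i) - 3(N+1)
     = 12/(17*18) * (45^2/4 + 36^2/4 + 37.5^2/4 + 34.5^2/5) - 3*18
     = 0.039216 * 1419.86 - 54
     = 1.680882.
Step 4: Ties present; correction factor C = 1 - 18/(17^3 - 17) = 0.996324. Corrected H = 1.680882 / 0.996324 = 1.687085.
Step 5: Under H0, H ~ chi^2(3); p-value = 0.639809.
Step 6: alpha = 0.05. fail to reject H0.

H = 1.6871, df = 3, p = 0.639809, fail to reject H0.


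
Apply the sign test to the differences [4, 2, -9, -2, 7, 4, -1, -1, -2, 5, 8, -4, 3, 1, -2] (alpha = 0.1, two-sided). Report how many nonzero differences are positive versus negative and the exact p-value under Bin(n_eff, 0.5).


Step 1: Discard zero differences. Original n = 15; n_eff = number of nonzero differences = 15.
Nonzero differences (with sign): +4, +2, -9, -2, +7, +4, -1, -1, -2, +5, +8, -4, +3, +1, -2
Step 2: Count signs: positive = 8, negative = 7.
Step 3: Under H0: P(positive) = 0.5, so the number of positives S ~ Bin(15, 0.5).
Step 4: Two-sided exact p-value = sum of Bin(15,0.5) probabilities at or below the observed probability = 1.000000.
Step 5: alpha = 0.1. fail to reject H0.

n_eff = 15, pos = 8, neg = 7, p = 1.000000, fail to reject H0.


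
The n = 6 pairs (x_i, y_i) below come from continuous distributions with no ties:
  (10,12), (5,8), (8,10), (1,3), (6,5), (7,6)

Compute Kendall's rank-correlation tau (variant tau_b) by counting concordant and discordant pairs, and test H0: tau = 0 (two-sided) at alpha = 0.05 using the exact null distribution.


Step 1: Enumerate the 15 unordered pairs (i,j) with i<j and classify each by sign(x_j-x_i) * sign(y_j-y_i).
  (1,2):dx=-5,dy=-4->C; (1,3):dx=-2,dy=-2->C; (1,4):dx=-9,dy=-9->C; (1,5):dx=-4,dy=-7->C
  (1,6):dx=-3,dy=-6->C; (2,3):dx=+3,dy=+2->C; (2,4):dx=-4,dy=-5->C; (2,5):dx=+1,dy=-3->D
  (2,6):dx=+2,dy=-2->D; (3,4):dx=-7,dy=-7->C; (3,5):dx=-2,dy=-5->C; (3,6):dx=-1,dy=-4->C
  (4,5):dx=+5,dy=+2->C; (4,6):dx=+6,dy=+3->C; (5,6):dx=+1,dy=+1->C
Step 2: C = 13, D = 2, total pairs = 15.
Step 3: tau = (C - D)/(n(n-1)/2) = (13 - 2)/15 = 0.733333.
Step 4: Exact two-sided p-value (enumerate n! = 720 permutations of y under H0): p = 0.055556.
Step 5: alpha = 0.05. fail to reject H0.

tau_b = 0.7333 (C=13, D=2), p = 0.055556, fail to reject H0.


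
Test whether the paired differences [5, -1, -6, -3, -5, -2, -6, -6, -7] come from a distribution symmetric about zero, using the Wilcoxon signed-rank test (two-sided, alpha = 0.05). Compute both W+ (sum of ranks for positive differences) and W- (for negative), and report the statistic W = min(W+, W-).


Step 1: Drop any zero differences (none here) and take |d_i|.
|d| = [5, 1, 6, 3, 5, 2, 6, 6, 7]
Step 2: Midrank |d_i| (ties get averaged ranks).
ranks: |5|->4.5, |1|->1, |6|->7, |3|->3, |5|->4.5, |2|->2, |6|->7, |6|->7, |7|->9
Step 3: Attach original signs; sum ranks with positive sign and with negative sign.
W+ = 4.5 = 4.5
W- = 1 + 7 + 3 + 4.5 + 2 + 7 + 7 + 9 = 40.5
(Check: W+ + W- = 45 should equal n(n+1)/2 = 45.)
Step 4: Test statistic W = min(W+, W-) = 4.5.
Step 5: Ties in |d|, so use the tie-corrected normal approximation.
        E[W] = n(n+1)/4 = 9*10/4 = 22.5.
        Tie groups: |d|=5 (t=2), |d|=6 (t=3); sum(t^3 - t) = 30.
        Var[W] = n(n+1)(2n+1)/24 - sum(t^3-t)/48 = 1710/24 - 30/48 = 70.625.
        z = (W - E[W]) / sqrt(Var[W]) = (4.5 - 22.5) / 8.4039 = -2.1419.
        Two-sided p = 2*Phi(z) = 0.032204.
Step 6: alpha = 0.05. reject H0.

W+ = 4.5, W- = 40.5, W = min = 4.5, p = 0.032204, reject H0.


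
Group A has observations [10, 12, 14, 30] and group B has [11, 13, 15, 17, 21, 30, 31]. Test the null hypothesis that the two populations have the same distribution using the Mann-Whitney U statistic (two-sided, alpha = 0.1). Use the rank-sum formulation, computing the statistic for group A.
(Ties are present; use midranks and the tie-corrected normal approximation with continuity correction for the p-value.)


Step 1: Combine and sort all 11 observations; assign midranks.
sorted (value, group): (10,X), (11,Y), (12,X), (13,Y), (14,X), (15,Y), (17,Y), (21,Y), (30,X), (30,Y), (31,Y)
ranks: 10->1, 11->2, 12->3, 13->4, 14->5, 15->6, 17->7, 21->8, 30->9.5, 30->9.5, 31->11
Step 2: Rank sum for X: R1 = 1 + 3 + 5 + 9.5 = 18.5.
Step 3: U_X = R1 - n1(n1+1)/2 = 18.5 - 4*5/2 = 18.5 - 10 = 8.5.
       U_Y = n1*n2 - U_X = 28 - 8.5 = 19.5.
Step 4: Ties are present, so use the tie-corrected normal approximation (with continuity correction) for the p-value.
Step 5: p-value = 0.343605; compare to alpha = 0.1. fail to reject H0.

U_X = 8.5, p = 0.343605, fail to reject H0 at alpha = 0.1.


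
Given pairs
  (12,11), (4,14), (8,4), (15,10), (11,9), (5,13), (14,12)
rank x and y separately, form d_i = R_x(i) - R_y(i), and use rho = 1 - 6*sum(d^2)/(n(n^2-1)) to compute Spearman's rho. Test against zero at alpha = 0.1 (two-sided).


Step 1: Rank x and y separately (midranks; no ties here).
rank(x): 12->5, 4->1, 8->3, 15->7, 11->4, 5->2, 14->6
rank(y): 11->4, 14->7, 4->1, 10->3, 9->2, 13->6, 12->5
Step 2: d_i = R_x(i) - R_y(i); compute d_i^2.
  (5-4)^2=1, (1-7)^2=36, (3-1)^2=4, (7-3)^2=16, (4-2)^2=4, (2-6)^2=16, (6-5)^2=1
sum(d^2) = 78.
Step 3: rho = 1 - 6*78 / (7*(7^2 - 1)) = 1 - 468/336 = -0.392857.
Step 4: Under H0, t = rho * sqrt((n-2)/(1-rho^2)) = -0.9553 ~ t(5).
Step 5: Two-sided p-value from the t-distribution with 5 df = 0.383317.
Step 6: alpha = 0.1. fail to reject H0.

rho = -0.3929, p = 0.383317, fail to reject H0 at alpha = 0.1.


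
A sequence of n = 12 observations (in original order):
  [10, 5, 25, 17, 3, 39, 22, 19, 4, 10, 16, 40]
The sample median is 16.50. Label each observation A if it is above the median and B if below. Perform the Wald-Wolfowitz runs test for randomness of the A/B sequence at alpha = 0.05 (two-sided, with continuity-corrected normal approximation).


Step 1: Compute median = 16.50; label A = above, B = below.
Labels in order: BBAABAAABBBA  (n_A = 6, n_B = 6)
Step 2: Count runs R = 6.
Step 3: Under H0 (random ordering), E[R] = 2*n_A*n_B/(n_A+n_B) + 1 = 2*6*6/12 + 1 = 7.0000.
        Var[R] = 2*n_A*n_B*(2*n_A*n_B - n_A - n_B) / ((n_A+n_B)^2 * (n_A+n_B-1)) = 4320/1584 = 2.7273.
        SD[R] = 1.6514.
Step 4: Continuity-corrected z = (R + 0.5 - E[R]) / SD[R] = (6 + 0.5 - 7.0000) / 1.6514 = -0.3028.
Step 5: Two-sided p-value via normal approximation = 2*(1 - Phi(|z|)) = 0.762069.
Step 6: alpha = 0.05. fail to reject H0.

R = 6, z = -0.3028, p = 0.762069, fail to reject H0.


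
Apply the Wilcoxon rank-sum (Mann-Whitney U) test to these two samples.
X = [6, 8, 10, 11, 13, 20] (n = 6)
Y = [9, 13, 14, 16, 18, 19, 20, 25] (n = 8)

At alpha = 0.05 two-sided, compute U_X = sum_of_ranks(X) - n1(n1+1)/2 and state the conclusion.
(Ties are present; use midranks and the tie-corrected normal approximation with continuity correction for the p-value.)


Step 1: Combine and sort all 14 observations; assign midranks.
sorted (value, group): (6,X), (8,X), (9,Y), (10,X), (11,X), (13,X), (13,Y), (14,Y), (16,Y), (18,Y), (19,Y), (20,X), (20,Y), (25,Y)
ranks: 6->1, 8->2, 9->3, 10->4, 11->5, 13->6.5, 13->6.5, 14->8, 16->9, 18->10, 19->11, 20->12.5, 20->12.5, 25->14
Step 2: Rank sum for X: R1 = 1 + 2 + 4 + 5 + 6.5 + 12.5 = 31.
Step 3: U_X = R1 - n1(n1+1)/2 = 31 - 6*7/2 = 31 - 21 = 10.
       U_Y = n1*n2 - U_X = 48 - 10 = 38.
Step 4: Ties are present, so use the tie-corrected normal approximation (with continuity correction) for the p-value.
Step 5: p-value = 0.080692; compare to alpha = 0.05. fail to reject H0.

U_X = 10, p = 0.080692, fail to reject H0 at alpha = 0.05.


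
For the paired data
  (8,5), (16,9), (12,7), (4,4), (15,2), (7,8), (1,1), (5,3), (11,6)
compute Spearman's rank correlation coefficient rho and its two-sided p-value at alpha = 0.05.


Step 1: Rank x and y separately (midranks; no ties here).
rank(x): 8->5, 16->9, 12->7, 4->2, 15->8, 7->4, 1->1, 5->3, 11->6
rank(y): 5->5, 9->9, 7->7, 4->4, 2->2, 8->8, 1->1, 3->3, 6->6
Step 2: d_i = R_x(i) - R_y(i); compute d_i^2.
  (5-5)^2=0, (9-9)^2=0, (7-7)^2=0, (2-4)^2=4, (8-2)^2=36, (4-8)^2=16, (1-1)^2=0, (3-3)^2=0, (6-6)^2=0
sum(d^2) = 56.
Step 3: rho = 1 - 6*56 / (9*(9^2 - 1)) = 1 - 336/720 = 0.533333.
Step 4: Under H0, t = rho * sqrt((n-2)/(1-rho^2)) = 1.6681 ~ t(7).
Step 5: Two-sided p-value from the t-distribution with 7 df = 0.139227.
Step 6: alpha = 0.05. fail to reject H0.

rho = 0.5333, p = 0.139227, fail to reject H0 at alpha = 0.05.


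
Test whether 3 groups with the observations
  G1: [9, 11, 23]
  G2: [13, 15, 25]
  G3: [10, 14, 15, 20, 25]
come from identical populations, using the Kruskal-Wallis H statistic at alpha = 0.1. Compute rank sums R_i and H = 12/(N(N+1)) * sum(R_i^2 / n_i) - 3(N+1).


Step 1: Combine all N = 11 observations and assign midranks.
sorted (value, group, rank): (9,G1,1), (10,G3,2), (11,G1,3), (13,G2,4), (14,G3,5), (15,G2,6.5), (15,G3,6.5), (20,G3,8), (23,G1,9), (25,G2,10.5), (25,G3,10.5)
Step 2: Sum ranks within each group.
R_1 = 13 (n_1 = 3)
R_2 = 21 (n_2 = 3)
R_3 = 32 (n_3 = 5)
Step 3: H = 12/(N(N+1)) * sum(R_i^2/n_i) - 3(N+1)
     = 12/(11*12) * (13^2/3 + 21^2/3 + 32^2/5) - 3*12
     = 0.090909 * 408.133 - 36
     = 1.103030.
Step 4: Ties present; correction factor C = 1 - 12/(11^3 - 11) = 0.990909. Corrected H = 1.103030 / 0.990909 = 1.113150.
Step 5: Under H0, H ~ chi^2(2); p-value = 0.573169.
Step 6: alpha = 0.1. fail to reject H0.

H = 1.1131, df = 2, p = 0.573169, fail to reject H0.


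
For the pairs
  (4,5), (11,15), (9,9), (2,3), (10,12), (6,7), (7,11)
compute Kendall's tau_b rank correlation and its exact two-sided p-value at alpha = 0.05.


Step 1: Enumerate the 21 unordered pairs (i,j) with i<j and classify each by sign(x_j-x_i) * sign(y_j-y_i).
  (1,2):dx=+7,dy=+10->C; (1,3):dx=+5,dy=+4->C; (1,4):dx=-2,dy=-2->C; (1,5):dx=+6,dy=+7->C
  (1,6):dx=+2,dy=+2->C; (1,7):dx=+3,dy=+6->C; (2,3):dx=-2,dy=-6->C; (2,4):dx=-9,dy=-12->C
  (2,5):dx=-1,dy=-3->C; (2,6):dx=-5,dy=-8->C; (2,7):dx=-4,dy=-4->C; (3,4):dx=-7,dy=-6->C
  (3,5):dx=+1,dy=+3->C; (3,6):dx=-3,dy=-2->C; (3,7):dx=-2,dy=+2->D; (4,5):dx=+8,dy=+9->C
  (4,6):dx=+4,dy=+4->C; (4,7):dx=+5,dy=+8->C; (5,6):dx=-4,dy=-5->C; (5,7):dx=-3,dy=-1->C
  (6,7):dx=+1,dy=+4->C
Step 2: C = 20, D = 1, total pairs = 21.
Step 3: tau = (C - D)/(n(n-1)/2) = (20 - 1)/21 = 0.904762.
Step 4: Exact two-sided p-value (enumerate n! = 5040 permutations of y under H0): p = 0.002778.
Step 5: alpha = 0.05. reject H0.

tau_b = 0.9048 (C=20, D=1), p = 0.002778, reject H0.


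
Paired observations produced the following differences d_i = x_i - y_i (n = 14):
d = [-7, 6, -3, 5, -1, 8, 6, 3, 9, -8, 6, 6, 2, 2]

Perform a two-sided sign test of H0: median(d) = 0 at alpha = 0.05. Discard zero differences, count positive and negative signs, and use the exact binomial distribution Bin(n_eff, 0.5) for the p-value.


Step 1: Discard zero differences. Original n = 14; n_eff = number of nonzero differences = 14.
Nonzero differences (with sign): -7, +6, -3, +5, -1, +8, +6, +3, +9, -8, +6, +6, +2, +2
Step 2: Count signs: positive = 10, negative = 4.
Step 3: Under H0: P(positive) = 0.5, so the number of positives S ~ Bin(14, 0.5).
Step 4: Two-sided exact p-value = sum of Bin(14,0.5) probabilities at or below the observed probability = 0.179565.
Step 5: alpha = 0.05. fail to reject H0.

n_eff = 14, pos = 10, neg = 4, p = 0.179565, fail to reject H0.


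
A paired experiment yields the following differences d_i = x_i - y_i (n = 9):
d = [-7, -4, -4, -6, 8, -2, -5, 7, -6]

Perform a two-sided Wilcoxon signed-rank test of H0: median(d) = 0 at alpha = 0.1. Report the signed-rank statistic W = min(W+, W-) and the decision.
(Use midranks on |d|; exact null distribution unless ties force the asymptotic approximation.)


Step 1: Drop any zero differences (none here) and take |d_i|.
|d| = [7, 4, 4, 6, 8, 2, 5, 7, 6]
Step 2: Midrank |d_i| (ties get averaged ranks).
ranks: |7|->7.5, |4|->2.5, |4|->2.5, |6|->5.5, |8|->9, |2|->1, |5|->4, |7|->7.5, |6|->5.5
Step 3: Attach original signs; sum ranks with positive sign and with negative sign.
W+ = 9 + 7.5 = 16.5
W- = 7.5 + 2.5 + 2.5 + 5.5 + 1 + 4 + 5.5 = 28.5
(Check: W+ + W- = 45 should equal n(n+1)/2 = 45.)
Step 4: Test statistic W = min(W+, W-) = 16.5.
Step 5: Ties in |d|, so use the tie-corrected normal approximation.
        E[W] = n(n+1)/4 = 9*10/4 = 22.5.
        Tie groups: |d|=4 (t=2), |d|=6 (t=2), |d|=7 (t=2); sum(t^3 - t) = 18.
        Var[W] = n(n+1)(2n+1)/24 - sum(t^3-t)/48 = 1710/24 - 18/48 = 70.875.
        z = (W - E[W]) / sqrt(Var[W]) = (16.5 - 22.5) / 8.4187 = -0.7127.
        Two-sided p = 2*Phi(z) = 0.476033.
Step 6: alpha = 0.1. fail to reject H0.

W+ = 16.5, W- = 28.5, W = min = 16.5, p = 0.476033, fail to reject H0.


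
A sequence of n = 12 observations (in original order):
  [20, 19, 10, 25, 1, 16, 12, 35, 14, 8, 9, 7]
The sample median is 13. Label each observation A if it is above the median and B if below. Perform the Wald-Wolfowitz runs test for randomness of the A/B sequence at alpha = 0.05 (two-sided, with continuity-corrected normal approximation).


Step 1: Compute median = 13; label A = above, B = below.
Labels in order: AABABABAABBB  (n_A = 6, n_B = 6)
Step 2: Count runs R = 8.
Step 3: Under H0 (random ordering), E[R] = 2*n_A*n_B/(n_A+n_B) + 1 = 2*6*6/12 + 1 = 7.0000.
        Var[R] = 2*n_A*n_B*(2*n_A*n_B - n_A - n_B) / ((n_A+n_B)^2 * (n_A+n_B-1)) = 4320/1584 = 2.7273.
        SD[R] = 1.6514.
Step 4: Continuity-corrected z = (R - 0.5 - E[R]) / SD[R] = (8 - 0.5 - 7.0000) / 1.6514 = 0.3028.
Step 5: Two-sided p-value via normal approximation = 2*(1 - Phi(|z|)) = 0.762069.
Step 6: alpha = 0.05. fail to reject H0.

R = 8, z = 0.3028, p = 0.762069, fail to reject H0.


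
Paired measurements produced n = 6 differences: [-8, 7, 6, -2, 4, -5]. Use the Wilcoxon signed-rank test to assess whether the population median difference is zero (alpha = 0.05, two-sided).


Step 1: Drop any zero differences (none here) and take |d_i|.
|d| = [8, 7, 6, 2, 4, 5]
Step 2: Midrank |d_i| (ties get averaged ranks).
ranks: |8|->6, |7|->5, |6|->4, |2|->1, |4|->2, |5|->3
Step 3: Attach original signs; sum ranks with positive sign and with negative sign.
W+ = 5 + 4 + 2 = 11
W- = 6 + 1 + 3 = 10
(Check: W+ + W- = 21 should equal n(n+1)/2 = 21.)
Step 4: Test statistic W = min(W+, W-) = 10.
Step 5: No ties, so the exact null distribution over the 2^6 = 64 sign assignments gives the two-sided p-value = 1.000000.
Step 6: alpha = 0.05. fail to reject H0.

W+ = 11, W- = 10, W = min = 10, p = 1.000000, fail to reject H0.


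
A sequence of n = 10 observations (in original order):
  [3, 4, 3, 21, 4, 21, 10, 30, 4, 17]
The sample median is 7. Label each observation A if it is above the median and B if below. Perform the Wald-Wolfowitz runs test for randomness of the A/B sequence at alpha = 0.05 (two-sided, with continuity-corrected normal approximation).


Step 1: Compute median = 7; label A = above, B = below.
Labels in order: BBBABAAABA  (n_A = 5, n_B = 5)
Step 2: Count runs R = 6.
Step 3: Under H0 (random ordering), E[R] = 2*n_A*n_B/(n_A+n_B) + 1 = 2*5*5/10 + 1 = 6.0000.
        Var[R] = 2*n_A*n_B*(2*n_A*n_B - n_A - n_B) / ((n_A+n_B)^2 * (n_A+n_B-1)) = 2000/900 = 2.2222.
        SD[R] = 1.4907.
Step 4: R = E[R], so z = 0 with no continuity correction.
Step 5: Two-sided p-value via normal approximation = 2*(1 - Phi(|z|)) = 1.000000.
Step 6: alpha = 0.05. fail to reject H0.

R = 6, z = 0.0000, p = 1.000000, fail to reject H0.


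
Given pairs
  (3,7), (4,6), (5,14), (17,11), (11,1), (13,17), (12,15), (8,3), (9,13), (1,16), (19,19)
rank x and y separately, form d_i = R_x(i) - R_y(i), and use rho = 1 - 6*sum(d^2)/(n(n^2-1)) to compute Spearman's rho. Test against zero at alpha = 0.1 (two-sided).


Step 1: Rank x and y separately (midranks; no ties here).
rank(x): 3->2, 4->3, 5->4, 17->10, 11->7, 13->9, 12->8, 8->5, 9->6, 1->1, 19->11
rank(y): 7->4, 6->3, 14->7, 11->5, 1->1, 17->10, 15->8, 3->2, 13->6, 16->9, 19->11
Step 2: d_i = R_x(i) - R_y(i); compute d_i^2.
  (2-4)^2=4, (3-3)^2=0, (4-7)^2=9, (10-5)^2=25, (7-1)^2=36, (9-10)^2=1, (8-8)^2=0, (5-2)^2=9, (6-6)^2=0, (1-9)^2=64, (11-11)^2=0
sum(d^2) = 148.
Step 3: rho = 1 - 6*148 / (11*(11^2 - 1)) = 1 - 888/1320 = 0.327273.
Step 4: Under H0, t = rho * sqrt((n-2)/(1-rho^2)) = 1.0390 ~ t(9).
Step 5: Two-sided p-value from the t-distribution with 9 df = 0.325895.
Step 6: alpha = 0.1. fail to reject H0.

rho = 0.3273, p = 0.325895, fail to reject H0 at alpha = 0.1.


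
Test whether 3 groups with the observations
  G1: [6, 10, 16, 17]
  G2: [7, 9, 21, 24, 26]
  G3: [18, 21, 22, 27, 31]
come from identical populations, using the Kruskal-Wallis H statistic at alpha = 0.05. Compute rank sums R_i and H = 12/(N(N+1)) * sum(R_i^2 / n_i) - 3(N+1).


Step 1: Combine all N = 14 observations and assign midranks.
sorted (value, group, rank): (6,G1,1), (7,G2,2), (9,G2,3), (10,G1,4), (16,G1,5), (17,G1,6), (18,G3,7), (21,G2,8.5), (21,G3,8.5), (22,G3,10), (24,G2,11), (26,G2,12), (27,G3,13), (31,G3,14)
Step 2: Sum ranks within each group.
R_1 = 16 (n_1 = 4)
R_2 = 36.5 (n_2 = 5)
R_3 = 52.5 (n_3 = 5)
Step 3: H = 12/(N(N+1)) * sum(R_i^2/n_i) - 3(N+1)
     = 12/(14*15) * (16^2/4 + 36.5^2/5 + 52.5^2/5) - 3*15
     = 0.057143 * 881.7 - 45
     = 5.382857.
Step 4: Ties present; correction factor C = 1 - 6/(14^3 - 14) = 0.997802. Corrected H = 5.382857 / 0.997802 = 5.394714.
Step 5: Under H0, H ~ chi^2(2); p-value = 0.067383.
Step 6: alpha = 0.05. fail to reject H0.

H = 5.3947, df = 2, p = 0.067383, fail to reject H0.
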